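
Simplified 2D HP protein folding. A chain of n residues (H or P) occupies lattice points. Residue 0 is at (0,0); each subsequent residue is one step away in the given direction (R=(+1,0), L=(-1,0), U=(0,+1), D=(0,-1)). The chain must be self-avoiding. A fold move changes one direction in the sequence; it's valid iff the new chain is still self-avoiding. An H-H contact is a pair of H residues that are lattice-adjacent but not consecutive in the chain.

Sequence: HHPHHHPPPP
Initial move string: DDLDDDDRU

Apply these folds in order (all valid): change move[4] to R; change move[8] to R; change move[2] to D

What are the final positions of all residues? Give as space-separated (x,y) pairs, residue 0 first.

Answer: (0,0) (0,-1) (0,-2) (0,-3) (0,-4) (1,-4) (1,-5) (1,-6) (2,-6) (3,-6)

Derivation:
Initial moves: DDLDDDDRU
Fold: move[4]->R => DDLDRDDRU (positions: [(0, 0), (0, -1), (0, -2), (-1, -2), (-1, -3), (0, -3), (0, -4), (0, -5), (1, -5), (1, -4)])
Fold: move[8]->R => DDLDRDDRR (positions: [(0, 0), (0, -1), (0, -2), (-1, -2), (-1, -3), (0, -3), (0, -4), (0, -5), (1, -5), (2, -5)])
Fold: move[2]->D => DDDDRDDRR (positions: [(0, 0), (0, -1), (0, -2), (0, -3), (0, -4), (1, -4), (1, -5), (1, -6), (2, -6), (3, -6)])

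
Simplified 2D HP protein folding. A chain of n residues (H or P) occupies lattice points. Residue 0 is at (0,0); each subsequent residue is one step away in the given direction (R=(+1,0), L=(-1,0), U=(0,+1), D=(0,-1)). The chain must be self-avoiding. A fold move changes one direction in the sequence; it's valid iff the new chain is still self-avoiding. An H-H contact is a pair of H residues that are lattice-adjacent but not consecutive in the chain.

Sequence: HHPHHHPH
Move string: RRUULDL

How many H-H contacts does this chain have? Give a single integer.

Answer: 1

Derivation:
Positions: [(0, 0), (1, 0), (2, 0), (2, 1), (2, 2), (1, 2), (1, 1), (0, 1)]
H-H contact: residue 0 @(0,0) - residue 7 @(0, 1)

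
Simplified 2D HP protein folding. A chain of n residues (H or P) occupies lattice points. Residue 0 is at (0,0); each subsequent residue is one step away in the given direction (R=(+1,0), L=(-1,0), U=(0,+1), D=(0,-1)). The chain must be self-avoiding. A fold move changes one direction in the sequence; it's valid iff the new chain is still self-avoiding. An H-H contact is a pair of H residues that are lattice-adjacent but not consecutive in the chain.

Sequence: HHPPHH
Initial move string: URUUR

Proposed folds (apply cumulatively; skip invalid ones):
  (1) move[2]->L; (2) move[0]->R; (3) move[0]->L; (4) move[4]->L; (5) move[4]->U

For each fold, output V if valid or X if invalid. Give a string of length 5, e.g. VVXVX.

Answer: XVXVV

Derivation:
Initial: URUUR -> [(0, 0), (0, 1), (1, 1), (1, 2), (1, 3), (2, 3)]
Fold 1: move[2]->L => URLUR INVALID (collision), skipped
Fold 2: move[0]->R => RRUUR VALID
Fold 3: move[0]->L => LRUUR INVALID (collision), skipped
Fold 4: move[4]->L => RRUUL VALID
Fold 5: move[4]->U => RRUUU VALID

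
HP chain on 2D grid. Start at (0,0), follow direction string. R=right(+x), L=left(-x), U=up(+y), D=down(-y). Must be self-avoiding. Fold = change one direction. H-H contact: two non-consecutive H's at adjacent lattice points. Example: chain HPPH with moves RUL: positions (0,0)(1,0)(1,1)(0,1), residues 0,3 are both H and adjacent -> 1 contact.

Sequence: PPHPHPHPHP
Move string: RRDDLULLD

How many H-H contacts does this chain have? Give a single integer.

Positions: [(0, 0), (1, 0), (2, 0), (2, -1), (2, -2), (1, -2), (1, -1), (0, -1), (-1, -1), (-1, -2)]
No H-H contacts found.

Answer: 0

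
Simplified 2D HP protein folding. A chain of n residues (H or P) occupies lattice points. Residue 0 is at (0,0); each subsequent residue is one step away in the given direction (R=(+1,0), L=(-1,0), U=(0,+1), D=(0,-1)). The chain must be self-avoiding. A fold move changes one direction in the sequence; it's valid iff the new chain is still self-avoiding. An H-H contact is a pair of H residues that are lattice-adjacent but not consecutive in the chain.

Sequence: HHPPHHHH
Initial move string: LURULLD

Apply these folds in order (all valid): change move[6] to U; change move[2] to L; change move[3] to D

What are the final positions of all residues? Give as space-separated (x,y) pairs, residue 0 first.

Initial moves: LURULLD
Fold: move[6]->U => LURULLU (positions: [(0, 0), (-1, 0), (-1, 1), (0, 1), (0, 2), (-1, 2), (-2, 2), (-2, 3)])
Fold: move[2]->L => LULULLU (positions: [(0, 0), (-1, 0), (-1, 1), (-2, 1), (-2, 2), (-3, 2), (-4, 2), (-4, 3)])
Fold: move[3]->D => LULDLLU (positions: [(0, 0), (-1, 0), (-1, 1), (-2, 1), (-2, 0), (-3, 0), (-4, 0), (-4, 1)])

Answer: (0,0) (-1,0) (-1,1) (-2,1) (-2,0) (-3,0) (-4,0) (-4,1)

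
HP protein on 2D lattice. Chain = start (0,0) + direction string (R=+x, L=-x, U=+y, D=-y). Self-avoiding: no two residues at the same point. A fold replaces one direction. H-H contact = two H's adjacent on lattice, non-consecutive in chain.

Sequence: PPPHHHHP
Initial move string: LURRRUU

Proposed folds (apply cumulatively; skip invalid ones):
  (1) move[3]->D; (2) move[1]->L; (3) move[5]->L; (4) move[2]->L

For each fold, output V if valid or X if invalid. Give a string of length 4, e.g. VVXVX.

Initial: LURRRUU -> [(0, 0), (-1, 0), (-1, 1), (0, 1), (1, 1), (2, 1), (2, 2), (2, 3)]
Fold 1: move[3]->D => LURDRUU INVALID (collision), skipped
Fold 2: move[1]->L => LLRRRUU INVALID (collision), skipped
Fold 3: move[5]->L => LURRRLU INVALID (collision), skipped
Fold 4: move[2]->L => LULRRUU INVALID (collision), skipped

Answer: XXXX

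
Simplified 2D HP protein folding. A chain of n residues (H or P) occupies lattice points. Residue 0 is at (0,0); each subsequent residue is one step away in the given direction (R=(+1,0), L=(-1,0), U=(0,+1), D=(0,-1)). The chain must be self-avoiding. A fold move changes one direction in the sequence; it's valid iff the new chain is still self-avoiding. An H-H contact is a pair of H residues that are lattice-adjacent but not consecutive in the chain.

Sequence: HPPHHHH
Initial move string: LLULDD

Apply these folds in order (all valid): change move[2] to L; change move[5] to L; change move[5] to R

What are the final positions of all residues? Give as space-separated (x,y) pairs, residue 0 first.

Initial moves: LLULDD
Fold: move[2]->L => LLLLDD (positions: [(0, 0), (-1, 0), (-2, 0), (-3, 0), (-4, 0), (-4, -1), (-4, -2)])
Fold: move[5]->L => LLLLDL (positions: [(0, 0), (-1, 0), (-2, 0), (-3, 0), (-4, 0), (-4, -1), (-5, -1)])
Fold: move[5]->R => LLLLDR (positions: [(0, 0), (-1, 0), (-2, 0), (-3, 0), (-4, 0), (-4, -1), (-3, -1)])

Answer: (0,0) (-1,0) (-2,0) (-3,0) (-4,0) (-4,-1) (-3,-1)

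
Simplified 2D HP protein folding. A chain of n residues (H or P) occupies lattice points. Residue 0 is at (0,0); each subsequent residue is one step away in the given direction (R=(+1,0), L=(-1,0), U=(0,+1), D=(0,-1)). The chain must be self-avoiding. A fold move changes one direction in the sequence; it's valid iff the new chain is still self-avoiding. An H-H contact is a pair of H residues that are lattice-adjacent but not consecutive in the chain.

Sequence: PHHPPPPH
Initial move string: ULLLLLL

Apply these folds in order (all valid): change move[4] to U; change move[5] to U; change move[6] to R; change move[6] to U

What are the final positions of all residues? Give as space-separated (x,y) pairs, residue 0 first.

Initial moves: ULLLLLL
Fold: move[4]->U => ULLLULL (positions: [(0, 0), (0, 1), (-1, 1), (-2, 1), (-3, 1), (-3, 2), (-4, 2), (-5, 2)])
Fold: move[5]->U => ULLLUUL (positions: [(0, 0), (0, 1), (-1, 1), (-2, 1), (-3, 1), (-3, 2), (-3, 3), (-4, 3)])
Fold: move[6]->R => ULLLUUR (positions: [(0, 0), (0, 1), (-1, 1), (-2, 1), (-3, 1), (-3, 2), (-3, 3), (-2, 3)])
Fold: move[6]->U => ULLLUUU (positions: [(0, 0), (0, 1), (-1, 1), (-2, 1), (-3, 1), (-3, 2), (-3, 3), (-3, 4)])

Answer: (0,0) (0,1) (-1,1) (-2,1) (-3,1) (-3,2) (-3,3) (-3,4)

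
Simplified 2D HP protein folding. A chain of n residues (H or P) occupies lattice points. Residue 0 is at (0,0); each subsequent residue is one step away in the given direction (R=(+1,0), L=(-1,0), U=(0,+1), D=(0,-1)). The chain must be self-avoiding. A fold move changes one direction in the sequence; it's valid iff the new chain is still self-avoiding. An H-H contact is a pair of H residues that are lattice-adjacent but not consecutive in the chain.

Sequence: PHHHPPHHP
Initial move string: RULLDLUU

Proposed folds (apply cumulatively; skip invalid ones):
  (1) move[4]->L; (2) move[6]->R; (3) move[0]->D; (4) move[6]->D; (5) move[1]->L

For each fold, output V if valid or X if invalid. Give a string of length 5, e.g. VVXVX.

Answer: VXXXX

Derivation:
Initial: RULLDLUU -> [(0, 0), (1, 0), (1, 1), (0, 1), (-1, 1), (-1, 0), (-2, 0), (-2, 1), (-2, 2)]
Fold 1: move[4]->L => RULLLLUU VALID
Fold 2: move[6]->R => RULLLLRU INVALID (collision), skipped
Fold 3: move[0]->D => DULLLLUU INVALID (collision), skipped
Fold 4: move[6]->D => RULLLLDU INVALID (collision), skipped
Fold 5: move[1]->L => RLLLLLUU INVALID (collision), skipped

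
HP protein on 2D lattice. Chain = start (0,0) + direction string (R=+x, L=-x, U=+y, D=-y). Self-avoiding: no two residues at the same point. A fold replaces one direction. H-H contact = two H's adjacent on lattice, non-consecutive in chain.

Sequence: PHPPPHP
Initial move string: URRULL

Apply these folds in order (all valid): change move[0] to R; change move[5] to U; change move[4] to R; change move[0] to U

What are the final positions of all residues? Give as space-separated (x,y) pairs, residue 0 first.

Initial moves: URRULL
Fold: move[0]->R => RRRULL (positions: [(0, 0), (1, 0), (2, 0), (3, 0), (3, 1), (2, 1), (1, 1)])
Fold: move[5]->U => RRRULU (positions: [(0, 0), (1, 0), (2, 0), (3, 0), (3, 1), (2, 1), (2, 2)])
Fold: move[4]->R => RRRURU (positions: [(0, 0), (1, 0), (2, 0), (3, 0), (3, 1), (4, 1), (4, 2)])
Fold: move[0]->U => URRURU (positions: [(0, 0), (0, 1), (1, 1), (2, 1), (2, 2), (3, 2), (3, 3)])

Answer: (0,0) (0,1) (1,1) (2,1) (2,2) (3,2) (3,3)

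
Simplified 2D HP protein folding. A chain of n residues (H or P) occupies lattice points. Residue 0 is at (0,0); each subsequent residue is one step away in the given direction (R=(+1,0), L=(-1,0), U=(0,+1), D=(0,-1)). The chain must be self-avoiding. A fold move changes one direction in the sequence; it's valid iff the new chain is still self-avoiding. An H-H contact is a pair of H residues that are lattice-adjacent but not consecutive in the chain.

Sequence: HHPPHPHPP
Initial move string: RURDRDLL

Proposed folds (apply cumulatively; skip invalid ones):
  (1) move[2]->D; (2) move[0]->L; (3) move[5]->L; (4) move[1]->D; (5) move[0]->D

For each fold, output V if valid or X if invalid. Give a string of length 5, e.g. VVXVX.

Initial: RURDRDLL -> [(0, 0), (1, 0), (1, 1), (2, 1), (2, 0), (3, 0), (3, -1), (2, -1), (1, -1)]
Fold 1: move[2]->D => RUDDRDLL INVALID (collision), skipped
Fold 2: move[0]->L => LURDRDLL INVALID (collision), skipped
Fold 3: move[5]->L => RURDRLLL INVALID (collision), skipped
Fold 4: move[1]->D => RDRDRDLL VALID
Fold 5: move[0]->D => DDRDRDLL VALID

Answer: XXXVV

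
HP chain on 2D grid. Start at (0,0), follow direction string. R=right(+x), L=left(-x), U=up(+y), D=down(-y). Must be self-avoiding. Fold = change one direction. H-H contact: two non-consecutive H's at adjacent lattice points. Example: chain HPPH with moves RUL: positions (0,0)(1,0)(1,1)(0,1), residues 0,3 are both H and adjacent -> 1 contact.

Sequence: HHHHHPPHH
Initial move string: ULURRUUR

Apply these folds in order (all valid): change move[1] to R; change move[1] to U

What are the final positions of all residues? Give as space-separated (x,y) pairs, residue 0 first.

Answer: (0,0) (0,1) (0,2) (0,3) (1,3) (2,3) (2,4) (2,5) (3,5)

Derivation:
Initial moves: ULURRUUR
Fold: move[1]->R => URURRUUR (positions: [(0, 0), (0, 1), (1, 1), (1, 2), (2, 2), (3, 2), (3, 3), (3, 4), (4, 4)])
Fold: move[1]->U => UUURRUUR (positions: [(0, 0), (0, 1), (0, 2), (0, 3), (1, 3), (2, 3), (2, 4), (2, 5), (3, 5)])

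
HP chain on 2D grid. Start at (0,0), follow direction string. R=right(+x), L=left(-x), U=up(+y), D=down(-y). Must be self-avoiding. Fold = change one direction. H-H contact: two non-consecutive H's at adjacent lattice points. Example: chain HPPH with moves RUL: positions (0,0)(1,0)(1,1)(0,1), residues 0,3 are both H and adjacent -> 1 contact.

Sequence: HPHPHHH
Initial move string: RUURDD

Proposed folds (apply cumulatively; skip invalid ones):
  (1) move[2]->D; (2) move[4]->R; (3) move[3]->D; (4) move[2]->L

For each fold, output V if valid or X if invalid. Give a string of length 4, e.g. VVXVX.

Initial: RUURDD -> [(0, 0), (1, 0), (1, 1), (1, 2), (2, 2), (2, 1), (2, 0)]
Fold 1: move[2]->D => RUDRDD INVALID (collision), skipped
Fold 2: move[4]->R => RUURRD VALID
Fold 3: move[3]->D => RUUDRD INVALID (collision), skipped
Fold 4: move[2]->L => RULRRD INVALID (collision), skipped

Answer: XVXX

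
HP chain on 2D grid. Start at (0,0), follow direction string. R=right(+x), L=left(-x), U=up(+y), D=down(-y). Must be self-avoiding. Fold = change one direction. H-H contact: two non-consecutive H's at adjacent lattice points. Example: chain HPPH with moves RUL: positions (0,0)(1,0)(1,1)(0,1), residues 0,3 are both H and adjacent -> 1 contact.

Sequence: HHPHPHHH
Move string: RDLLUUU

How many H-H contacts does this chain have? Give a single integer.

Positions: [(0, 0), (1, 0), (1, -1), (0, -1), (-1, -1), (-1, 0), (-1, 1), (-1, 2)]
H-H contact: residue 0 @(0,0) - residue 5 @(-1, 0)
H-H contact: residue 0 @(0,0) - residue 3 @(0, -1)

Answer: 2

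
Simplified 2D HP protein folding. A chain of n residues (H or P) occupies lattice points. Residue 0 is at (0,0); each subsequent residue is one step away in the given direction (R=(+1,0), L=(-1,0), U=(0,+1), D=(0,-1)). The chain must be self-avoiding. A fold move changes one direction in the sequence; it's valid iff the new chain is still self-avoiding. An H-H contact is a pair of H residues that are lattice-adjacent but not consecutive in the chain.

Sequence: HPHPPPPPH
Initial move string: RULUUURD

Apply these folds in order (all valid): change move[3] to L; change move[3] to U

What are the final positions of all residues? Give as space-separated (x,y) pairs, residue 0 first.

Answer: (0,0) (1,0) (1,1) (0,1) (0,2) (0,3) (0,4) (1,4) (1,3)

Derivation:
Initial moves: RULUUURD
Fold: move[3]->L => RULLUURD (positions: [(0, 0), (1, 0), (1, 1), (0, 1), (-1, 1), (-1, 2), (-1, 3), (0, 3), (0, 2)])
Fold: move[3]->U => RULUUURD (positions: [(0, 0), (1, 0), (1, 1), (0, 1), (0, 2), (0, 3), (0, 4), (1, 4), (1, 3)])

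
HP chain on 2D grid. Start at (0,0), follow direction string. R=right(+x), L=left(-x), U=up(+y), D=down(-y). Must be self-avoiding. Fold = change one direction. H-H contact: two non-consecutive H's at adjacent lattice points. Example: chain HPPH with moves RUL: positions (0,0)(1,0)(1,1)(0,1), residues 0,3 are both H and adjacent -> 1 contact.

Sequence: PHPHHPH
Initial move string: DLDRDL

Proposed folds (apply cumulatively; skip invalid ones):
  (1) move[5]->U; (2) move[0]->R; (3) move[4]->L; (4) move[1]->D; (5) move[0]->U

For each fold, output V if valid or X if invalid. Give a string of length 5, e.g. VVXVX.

Answer: XXXVX

Derivation:
Initial: DLDRDL -> [(0, 0), (0, -1), (-1, -1), (-1, -2), (0, -2), (0, -3), (-1, -3)]
Fold 1: move[5]->U => DLDRDU INVALID (collision), skipped
Fold 2: move[0]->R => RLDRDL INVALID (collision), skipped
Fold 3: move[4]->L => DLDRLL INVALID (collision), skipped
Fold 4: move[1]->D => DDDRDL VALID
Fold 5: move[0]->U => UDDRDL INVALID (collision), skipped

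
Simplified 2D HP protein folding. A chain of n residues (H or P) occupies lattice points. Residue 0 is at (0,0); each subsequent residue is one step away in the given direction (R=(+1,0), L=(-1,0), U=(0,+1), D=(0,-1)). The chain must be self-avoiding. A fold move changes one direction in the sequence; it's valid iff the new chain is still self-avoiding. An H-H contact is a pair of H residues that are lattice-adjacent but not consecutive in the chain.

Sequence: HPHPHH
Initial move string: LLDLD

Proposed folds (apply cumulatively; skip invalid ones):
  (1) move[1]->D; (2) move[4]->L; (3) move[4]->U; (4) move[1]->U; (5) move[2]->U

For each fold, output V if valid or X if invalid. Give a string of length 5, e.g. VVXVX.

Initial: LLDLD -> [(0, 0), (-1, 0), (-2, 0), (-2, -1), (-3, -1), (-3, -2)]
Fold 1: move[1]->D => LDDLD VALID
Fold 2: move[4]->L => LDDLL VALID
Fold 3: move[4]->U => LDDLU VALID
Fold 4: move[1]->U => LUDLU INVALID (collision), skipped
Fold 5: move[2]->U => LDULU INVALID (collision), skipped

Answer: VVVXX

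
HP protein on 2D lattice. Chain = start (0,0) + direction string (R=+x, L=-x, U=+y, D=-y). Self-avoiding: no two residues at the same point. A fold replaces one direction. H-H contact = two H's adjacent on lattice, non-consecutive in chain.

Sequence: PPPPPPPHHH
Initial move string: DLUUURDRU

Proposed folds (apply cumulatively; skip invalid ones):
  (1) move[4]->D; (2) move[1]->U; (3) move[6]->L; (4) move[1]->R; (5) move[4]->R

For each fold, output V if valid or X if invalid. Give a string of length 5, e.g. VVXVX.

Answer: XXXVV

Derivation:
Initial: DLUUURDRU -> [(0, 0), (0, -1), (-1, -1), (-1, 0), (-1, 1), (-1, 2), (0, 2), (0, 1), (1, 1), (1, 2)]
Fold 1: move[4]->D => DLUUDRDRU INVALID (collision), skipped
Fold 2: move[1]->U => DUUUURDRU INVALID (collision), skipped
Fold 3: move[6]->L => DLUUURLRU INVALID (collision), skipped
Fold 4: move[1]->R => DRUUURDRU VALID
Fold 5: move[4]->R => DRUURRDRU VALID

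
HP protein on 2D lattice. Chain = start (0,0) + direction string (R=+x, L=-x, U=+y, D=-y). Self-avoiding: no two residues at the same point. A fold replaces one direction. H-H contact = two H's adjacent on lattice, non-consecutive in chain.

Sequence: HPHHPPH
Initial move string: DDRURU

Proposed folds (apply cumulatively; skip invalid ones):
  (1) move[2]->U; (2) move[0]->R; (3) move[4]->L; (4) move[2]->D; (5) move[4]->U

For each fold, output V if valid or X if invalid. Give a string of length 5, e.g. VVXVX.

Initial: DDRURU -> [(0, 0), (0, -1), (0, -2), (1, -2), (1, -1), (2, -1), (2, 0)]
Fold 1: move[2]->U => DDUURU INVALID (collision), skipped
Fold 2: move[0]->R => RDRURU VALID
Fold 3: move[4]->L => RDRULU INVALID (collision), skipped
Fold 4: move[2]->D => RDDURU INVALID (collision), skipped
Fold 5: move[4]->U => RDRUUU VALID

Answer: XVXXV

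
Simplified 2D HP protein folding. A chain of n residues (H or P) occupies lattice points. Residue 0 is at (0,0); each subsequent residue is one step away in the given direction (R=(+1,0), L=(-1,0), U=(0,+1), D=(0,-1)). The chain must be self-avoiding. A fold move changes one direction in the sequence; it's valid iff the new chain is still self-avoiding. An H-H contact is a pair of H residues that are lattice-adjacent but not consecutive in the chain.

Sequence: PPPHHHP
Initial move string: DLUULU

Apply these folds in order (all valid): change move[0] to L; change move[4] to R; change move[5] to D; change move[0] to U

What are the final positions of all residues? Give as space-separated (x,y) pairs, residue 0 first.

Initial moves: DLUULU
Fold: move[0]->L => LLUULU (positions: [(0, 0), (-1, 0), (-2, 0), (-2, 1), (-2, 2), (-3, 2), (-3, 3)])
Fold: move[4]->R => LLUURU (positions: [(0, 0), (-1, 0), (-2, 0), (-2, 1), (-2, 2), (-1, 2), (-1, 3)])
Fold: move[5]->D => LLUURD (positions: [(0, 0), (-1, 0), (-2, 0), (-2, 1), (-2, 2), (-1, 2), (-1, 1)])
Fold: move[0]->U => ULUURD (positions: [(0, 0), (0, 1), (-1, 1), (-1, 2), (-1, 3), (0, 3), (0, 2)])

Answer: (0,0) (0,1) (-1,1) (-1,2) (-1,3) (0,3) (0,2)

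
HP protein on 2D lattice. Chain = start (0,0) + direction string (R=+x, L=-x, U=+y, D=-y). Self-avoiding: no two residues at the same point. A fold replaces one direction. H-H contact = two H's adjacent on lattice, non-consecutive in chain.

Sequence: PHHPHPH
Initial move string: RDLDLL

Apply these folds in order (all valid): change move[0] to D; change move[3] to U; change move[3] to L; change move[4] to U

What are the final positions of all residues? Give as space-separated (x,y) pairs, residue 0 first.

Initial moves: RDLDLL
Fold: move[0]->D => DDLDLL (positions: [(0, 0), (0, -1), (0, -2), (-1, -2), (-1, -3), (-2, -3), (-3, -3)])
Fold: move[3]->U => DDLULL (positions: [(0, 0), (0, -1), (0, -2), (-1, -2), (-1, -1), (-2, -1), (-3, -1)])
Fold: move[3]->L => DDLLLL (positions: [(0, 0), (0, -1), (0, -2), (-1, -2), (-2, -2), (-3, -2), (-4, -2)])
Fold: move[4]->U => DDLLUL (positions: [(0, 0), (0, -1), (0, -2), (-1, -2), (-2, -2), (-2, -1), (-3, -1)])

Answer: (0,0) (0,-1) (0,-2) (-1,-2) (-2,-2) (-2,-1) (-3,-1)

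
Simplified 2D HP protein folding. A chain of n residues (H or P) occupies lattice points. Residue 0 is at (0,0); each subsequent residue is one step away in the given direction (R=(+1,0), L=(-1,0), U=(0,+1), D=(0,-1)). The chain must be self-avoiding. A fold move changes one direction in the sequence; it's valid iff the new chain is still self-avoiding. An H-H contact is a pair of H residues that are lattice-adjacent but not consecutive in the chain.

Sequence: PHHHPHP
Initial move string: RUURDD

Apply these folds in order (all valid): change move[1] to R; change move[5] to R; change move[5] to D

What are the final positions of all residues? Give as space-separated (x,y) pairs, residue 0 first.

Initial moves: RUURDD
Fold: move[1]->R => RRURDD (positions: [(0, 0), (1, 0), (2, 0), (2, 1), (3, 1), (3, 0), (3, -1)])
Fold: move[5]->R => RRURDR (positions: [(0, 0), (1, 0), (2, 0), (2, 1), (3, 1), (3, 0), (4, 0)])
Fold: move[5]->D => RRURDD (positions: [(0, 0), (1, 0), (2, 0), (2, 1), (3, 1), (3, 0), (3, -1)])

Answer: (0,0) (1,0) (2,0) (2,1) (3,1) (3,0) (3,-1)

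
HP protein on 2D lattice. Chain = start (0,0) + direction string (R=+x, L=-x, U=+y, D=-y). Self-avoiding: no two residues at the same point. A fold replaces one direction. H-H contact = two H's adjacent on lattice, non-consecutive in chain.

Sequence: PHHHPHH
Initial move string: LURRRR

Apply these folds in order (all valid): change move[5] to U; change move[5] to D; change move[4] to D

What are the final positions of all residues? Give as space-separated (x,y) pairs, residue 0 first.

Answer: (0,0) (-1,0) (-1,1) (0,1) (1,1) (1,0) (1,-1)

Derivation:
Initial moves: LURRRR
Fold: move[5]->U => LURRRU (positions: [(0, 0), (-1, 0), (-1, 1), (0, 1), (1, 1), (2, 1), (2, 2)])
Fold: move[5]->D => LURRRD (positions: [(0, 0), (-1, 0), (-1, 1), (0, 1), (1, 1), (2, 1), (2, 0)])
Fold: move[4]->D => LURRDD (positions: [(0, 0), (-1, 0), (-1, 1), (0, 1), (1, 1), (1, 0), (1, -1)])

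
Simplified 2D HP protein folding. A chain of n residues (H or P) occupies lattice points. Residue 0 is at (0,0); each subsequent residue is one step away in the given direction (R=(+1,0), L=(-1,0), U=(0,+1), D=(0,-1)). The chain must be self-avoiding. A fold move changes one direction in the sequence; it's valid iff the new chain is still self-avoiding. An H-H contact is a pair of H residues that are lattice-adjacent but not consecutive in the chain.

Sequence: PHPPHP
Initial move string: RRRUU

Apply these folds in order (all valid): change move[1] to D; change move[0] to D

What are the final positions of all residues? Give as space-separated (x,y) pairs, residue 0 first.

Initial moves: RRRUU
Fold: move[1]->D => RDRUU (positions: [(0, 0), (1, 0), (1, -1), (2, -1), (2, 0), (2, 1)])
Fold: move[0]->D => DDRUU (positions: [(0, 0), (0, -1), (0, -2), (1, -2), (1, -1), (1, 0)])

Answer: (0,0) (0,-1) (0,-2) (1,-2) (1,-1) (1,0)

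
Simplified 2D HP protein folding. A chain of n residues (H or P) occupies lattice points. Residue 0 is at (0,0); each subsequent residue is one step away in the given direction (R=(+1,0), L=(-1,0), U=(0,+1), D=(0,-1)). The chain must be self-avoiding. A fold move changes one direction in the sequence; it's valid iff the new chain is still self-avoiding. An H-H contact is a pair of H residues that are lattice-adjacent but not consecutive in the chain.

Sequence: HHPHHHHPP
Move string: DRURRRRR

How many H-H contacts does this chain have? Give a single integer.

Positions: [(0, 0), (0, -1), (1, -1), (1, 0), (2, 0), (3, 0), (4, 0), (5, 0), (6, 0)]
H-H contact: residue 0 @(0,0) - residue 3 @(1, 0)

Answer: 1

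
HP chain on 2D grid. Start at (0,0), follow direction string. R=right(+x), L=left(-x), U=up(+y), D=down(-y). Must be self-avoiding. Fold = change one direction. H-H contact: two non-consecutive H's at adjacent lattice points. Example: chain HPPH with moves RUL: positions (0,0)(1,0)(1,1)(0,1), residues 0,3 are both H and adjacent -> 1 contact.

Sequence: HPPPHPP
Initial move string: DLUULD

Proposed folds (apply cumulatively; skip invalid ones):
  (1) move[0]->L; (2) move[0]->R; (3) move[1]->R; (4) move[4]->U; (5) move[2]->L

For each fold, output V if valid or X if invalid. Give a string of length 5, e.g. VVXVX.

Answer: VXXXV

Derivation:
Initial: DLUULD -> [(0, 0), (0, -1), (-1, -1), (-1, 0), (-1, 1), (-2, 1), (-2, 0)]
Fold 1: move[0]->L => LLUULD VALID
Fold 2: move[0]->R => RLUULD INVALID (collision), skipped
Fold 3: move[1]->R => LRUULD INVALID (collision), skipped
Fold 4: move[4]->U => LLUUUD INVALID (collision), skipped
Fold 5: move[2]->L => LLLULD VALID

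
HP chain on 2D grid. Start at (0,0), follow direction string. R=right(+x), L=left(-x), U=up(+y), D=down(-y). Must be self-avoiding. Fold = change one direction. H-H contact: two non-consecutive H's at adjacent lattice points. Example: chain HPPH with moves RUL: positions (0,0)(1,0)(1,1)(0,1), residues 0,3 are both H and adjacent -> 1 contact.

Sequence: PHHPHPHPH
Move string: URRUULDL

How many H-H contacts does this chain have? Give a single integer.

Positions: [(0, 0), (0, 1), (1, 1), (2, 1), (2, 2), (2, 3), (1, 3), (1, 2), (0, 2)]
H-H contact: residue 1 @(0,1) - residue 8 @(0, 2)

Answer: 1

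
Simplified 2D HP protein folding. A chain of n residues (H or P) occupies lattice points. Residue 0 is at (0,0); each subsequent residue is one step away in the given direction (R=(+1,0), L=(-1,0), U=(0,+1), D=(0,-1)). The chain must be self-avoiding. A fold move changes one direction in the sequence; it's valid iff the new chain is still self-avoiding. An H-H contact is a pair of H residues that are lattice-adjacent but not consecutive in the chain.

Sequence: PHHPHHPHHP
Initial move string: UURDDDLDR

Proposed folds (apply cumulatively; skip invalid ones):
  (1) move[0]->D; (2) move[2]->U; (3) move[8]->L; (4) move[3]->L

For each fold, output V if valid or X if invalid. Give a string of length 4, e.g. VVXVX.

Initial: UURDDDLDR -> [(0, 0), (0, 1), (0, 2), (1, 2), (1, 1), (1, 0), (1, -1), (0, -1), (0, -2), (1, -2)]
Fold 1: move[0]->D => DURDDDLDR INVALID (collision), skipped
Fold 2: move[2]->U => UUUDDDLDR INVALID (collision), skipped
Fold 3: move[8]->L => UURDDDLDL VALID
Fold 4: move[3]->L => UURLDDLDL INVALID (collision), skipped

Answer: XXVX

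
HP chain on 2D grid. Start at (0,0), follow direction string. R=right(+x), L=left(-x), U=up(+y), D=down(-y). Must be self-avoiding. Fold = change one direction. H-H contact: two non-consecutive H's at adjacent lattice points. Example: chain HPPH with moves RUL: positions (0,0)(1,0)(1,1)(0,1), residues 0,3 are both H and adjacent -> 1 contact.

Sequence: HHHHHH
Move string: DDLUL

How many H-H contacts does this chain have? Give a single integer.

Positions: [(0, 0), (0, -1), (0, -2), (-1, -2), (-1, -1), (-2, -1)]
H-H contact: residue 1 @(0,-1) - residue 4 @(-1, -1)

Answer: 1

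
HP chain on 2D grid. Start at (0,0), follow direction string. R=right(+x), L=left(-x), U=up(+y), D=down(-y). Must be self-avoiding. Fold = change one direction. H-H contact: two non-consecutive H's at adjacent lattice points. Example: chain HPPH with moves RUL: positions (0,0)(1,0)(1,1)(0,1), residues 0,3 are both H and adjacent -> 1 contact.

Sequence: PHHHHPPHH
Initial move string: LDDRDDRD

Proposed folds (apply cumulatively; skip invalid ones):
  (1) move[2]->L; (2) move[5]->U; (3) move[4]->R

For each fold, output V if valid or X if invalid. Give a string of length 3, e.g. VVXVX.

Initial: LDDRDDRD -> [(0, 0), (-1, 0), (-1, -1), (-1, -2), (0, -2), (0, -3), (0, -4), (1, -4), (1, -5)]
Fold 1: move[2]->L => LDLRDDRD INVALID (collision), skipped
Fold 2: move[5]->U => LDDRDURD INVALID (collision), skipped
Fold 3: move[4]->R => LDDRRDRD VALID

Answer: XXV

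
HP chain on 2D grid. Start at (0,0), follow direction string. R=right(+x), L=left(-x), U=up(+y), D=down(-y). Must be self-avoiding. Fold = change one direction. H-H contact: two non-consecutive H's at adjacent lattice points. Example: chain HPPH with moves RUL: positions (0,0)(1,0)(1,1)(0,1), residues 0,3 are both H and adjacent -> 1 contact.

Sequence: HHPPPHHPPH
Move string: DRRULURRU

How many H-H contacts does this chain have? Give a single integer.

Answer: 1

Derivation:
Positions: [(0, 0), (0, -1), (1, -1), (2, -1), (2, 0), (1, 0), (1, 1), (2, 1), (3, 1), (3, 2)]
H-H contact: residue 0 @(0,0) - residue 5 @(1, 0)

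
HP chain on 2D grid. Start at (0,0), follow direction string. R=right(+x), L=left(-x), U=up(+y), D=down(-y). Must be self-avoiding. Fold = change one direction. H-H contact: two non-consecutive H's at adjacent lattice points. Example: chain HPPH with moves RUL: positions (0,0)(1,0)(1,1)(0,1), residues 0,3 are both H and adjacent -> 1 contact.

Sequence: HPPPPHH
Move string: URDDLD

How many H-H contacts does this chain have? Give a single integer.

Positions: [(0, 0), (0, 1), (1, 1), (1, 0), (1, -1), (0, -1), (0, -2)]
H-H contact: residue 0 @(0,0) - residue 5 @(0, -1)

Answer: 1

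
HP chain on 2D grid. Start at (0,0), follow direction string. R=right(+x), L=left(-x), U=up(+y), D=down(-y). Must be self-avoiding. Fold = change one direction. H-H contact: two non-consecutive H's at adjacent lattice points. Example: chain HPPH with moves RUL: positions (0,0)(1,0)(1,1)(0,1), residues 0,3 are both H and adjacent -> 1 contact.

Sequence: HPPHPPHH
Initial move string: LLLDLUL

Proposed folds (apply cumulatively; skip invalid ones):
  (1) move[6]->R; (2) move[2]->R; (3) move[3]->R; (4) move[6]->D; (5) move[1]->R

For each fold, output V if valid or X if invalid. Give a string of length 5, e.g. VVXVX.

Answer: XXXXX

Derivation:
Initial: LLLDLUL -> [(0, 0), (-1, 0), (-2, 0), (-3, 0), (-3, -1), (-4, -1), (-4, 0), (-5, 0)]
Fold 1: move[6]->R => LLLDLUR INVALID (collision), skipped
Fold 2: move[2]->R => LLRDLUL INVALID (collision), skipped
Fold 3: move[3]->R => LLLRLUL INVALID (collision), skipped
Fold 4: move[6]->D => LLLDLUD INVALID (collision), skipped
Fold 5: move[1]->R => LRLDLUL INVALID (collision), skipped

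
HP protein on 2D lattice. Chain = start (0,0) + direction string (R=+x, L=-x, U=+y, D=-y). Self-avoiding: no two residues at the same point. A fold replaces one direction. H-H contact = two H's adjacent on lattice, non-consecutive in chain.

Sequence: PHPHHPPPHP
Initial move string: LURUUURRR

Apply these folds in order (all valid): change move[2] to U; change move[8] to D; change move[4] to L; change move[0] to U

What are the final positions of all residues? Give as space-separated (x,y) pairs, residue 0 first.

Answer: (0,0) (0,1) (0,2) (0,3) (0,4) (-1,4) (-1,5) (0,5) (1,5) (1,4)

Derivation:
Initial moves: LURUUURRR
Fold: move[2]->U => LUUUUURRR (positions: [(0, 0), (-1, 0), (-1, 1), (-1, 2), (-1, 3), (-1, 4), (-1, 5), (0, 5), (1, 5), (2, 5)])
Fold: move[8]->D => LUUUUURRD (positions: [(0, 0), (-1, 0), (-1, 1), (-1, 2), (-1, 3), (-1, 4), (-1, 5), (0, 5), (1, 5), (1, 4)])
Fold: move[4]->L => LUUULURRD (positions: [(0, 0), (-1, 0), (-1, 1), (-1, 2), (-1, 3), (-2, 3), (-2, 4), (-1, 4), (0, 4), (0, 3)])
Fold: move[0]->U => UUUULURRD (positions: [(0, 0), (0, 1), (0, 2), (0, 3), (0, 4), (-1, 4), (-1, 5), (0, 5), (1, 5), (1, 4)])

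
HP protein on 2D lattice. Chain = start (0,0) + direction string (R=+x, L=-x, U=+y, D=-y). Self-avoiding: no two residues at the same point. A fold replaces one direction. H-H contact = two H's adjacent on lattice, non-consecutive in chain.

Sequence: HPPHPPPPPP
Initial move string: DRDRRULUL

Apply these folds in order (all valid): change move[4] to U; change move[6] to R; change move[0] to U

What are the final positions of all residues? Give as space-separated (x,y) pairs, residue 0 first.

Answer: (0,0) (0,1) (1,1) (1,0) (2,0) (2,1) (2,2) (3,2) (3,3) (2,3)

Derivation:
Initial moves: DRDRRULUL
Fold: move[4]->U => DRDRUULUL (positions: [(0, 0), (0, -1), (1, -1), (1, -2), (2, -2), (2, -1), (2, 0), (1, 0), (1, 1), (0, 1)])
Fold: move[6]->R => DRDRUURUL (positions: [(0, 0), (0, -1), (1, -1), (1, -2), (2, -2), (2, -1), (2, 0), (3, 0), (3, 1), (2, 1)])
Fold: move[0]->U => URDRUURUL (positions: [(0, 0), (0, 1), (1, 1), (1, 0), (2, 0), (2, 1), (2, 2), (3, 2), (3, 3), (2, 3)])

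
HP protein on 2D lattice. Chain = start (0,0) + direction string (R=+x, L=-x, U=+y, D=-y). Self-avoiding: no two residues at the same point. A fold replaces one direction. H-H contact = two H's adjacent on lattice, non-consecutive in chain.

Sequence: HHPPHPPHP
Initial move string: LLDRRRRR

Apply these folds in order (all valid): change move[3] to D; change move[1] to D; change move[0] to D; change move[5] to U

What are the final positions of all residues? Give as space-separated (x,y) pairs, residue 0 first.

Answer: (0,0) (0,-1) (0,-2) (0,-3) (0,-4) (1,-4) (1,-3) (2,-3) (3,-3)

Derivation:
Initial moves: LLDRRRRR
Fold: move[3]->D => LLDDRRRR (positions: [(0, 0), (-1, 0), (-2, 0), (-2, -1), (-2, -2), (-1, -2), (0, -2), (1, -2), (2, -2)])
Fold: move[1]->D => LDDDRRRR (positions: [(0, 0), (-1, 0), (-1, -1), (-1, -2), (-1, -3), (0, -3), (1, -3), (2, -3), (3, -3)])
Fold: move[0]->D => DDDDRRRR (positions: [(0, 0), (0, -1), (0, -2), (0, -3), (0, -4), (1, -4), (2, -4), (3, -4), (4, -4)])
Fold: move[5]->U => DDDDRURR (positions: [(0, 0), (0, -1), (0, -2), (0, -3), (0, -4), (1, -4), (1, -3), (2, -3), (3, -3)])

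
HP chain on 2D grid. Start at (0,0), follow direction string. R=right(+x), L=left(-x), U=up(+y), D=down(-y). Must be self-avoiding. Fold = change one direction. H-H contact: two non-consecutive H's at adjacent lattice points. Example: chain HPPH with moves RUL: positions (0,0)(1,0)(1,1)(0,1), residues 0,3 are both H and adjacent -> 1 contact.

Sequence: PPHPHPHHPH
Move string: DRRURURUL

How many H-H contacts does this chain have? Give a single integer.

Positions: [(0, 0), (0, -1), (1, -1), (2, -1), (2, 0), (3, 0), (3, 1), (4, 1), (4, 2), (3, 2)]
H-H contact: residue 6 @(3,1) - residue 9 @(3, 2)

Answer: 1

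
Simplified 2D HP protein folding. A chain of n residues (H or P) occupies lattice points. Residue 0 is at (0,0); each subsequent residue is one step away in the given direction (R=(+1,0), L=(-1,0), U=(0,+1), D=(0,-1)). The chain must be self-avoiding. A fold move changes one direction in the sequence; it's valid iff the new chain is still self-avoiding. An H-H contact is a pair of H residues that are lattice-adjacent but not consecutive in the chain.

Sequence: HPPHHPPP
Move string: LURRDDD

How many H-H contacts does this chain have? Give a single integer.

Answer: 1

Derivation:
Positions: [(0, 0), (-1, 0), (-1, 1), (0, 1), (1, 1), (1, 0), (1, -1), (1, -2)]
H-H contact: residue 0 @(0,0) - residue 3 @(0, 1)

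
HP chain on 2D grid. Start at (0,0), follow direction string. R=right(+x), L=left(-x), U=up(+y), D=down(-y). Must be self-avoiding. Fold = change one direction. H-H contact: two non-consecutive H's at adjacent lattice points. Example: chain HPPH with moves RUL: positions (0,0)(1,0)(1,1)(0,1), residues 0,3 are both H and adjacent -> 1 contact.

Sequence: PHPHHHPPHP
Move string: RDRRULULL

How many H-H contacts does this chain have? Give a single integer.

Positions: [(0, 0), (1, 0), (1, -1), (2, -1), (3, -1), (3, 0), (2, 0), (2, 1), (1, 1), (0, 1)]
H-H contact: residue 1 @(1,0) - residue 8 @(1, 1)

Answer: 1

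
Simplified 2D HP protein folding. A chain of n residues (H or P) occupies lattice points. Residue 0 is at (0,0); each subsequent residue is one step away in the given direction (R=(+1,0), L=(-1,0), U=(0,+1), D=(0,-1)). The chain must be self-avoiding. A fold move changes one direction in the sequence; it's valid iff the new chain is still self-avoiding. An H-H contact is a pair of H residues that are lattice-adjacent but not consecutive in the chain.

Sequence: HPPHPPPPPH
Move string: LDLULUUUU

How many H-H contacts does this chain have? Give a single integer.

Answer: 0

Derivation:
Positions: [(0, 0), (-1, 0), (-1, -1), (-2, -1), (-2, 0), (-3, 0), (-3, 1), (-3, 2), (-3, 3), (-3, 4)]
No H-H contacts found.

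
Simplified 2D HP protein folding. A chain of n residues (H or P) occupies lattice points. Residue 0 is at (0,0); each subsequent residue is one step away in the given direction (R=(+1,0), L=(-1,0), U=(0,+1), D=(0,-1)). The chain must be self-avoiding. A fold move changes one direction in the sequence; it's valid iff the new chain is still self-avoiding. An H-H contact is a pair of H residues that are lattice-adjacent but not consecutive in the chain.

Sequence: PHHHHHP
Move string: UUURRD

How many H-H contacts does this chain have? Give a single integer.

Positions: [(0, 0), (0, 1), (0, 2), (0, 3), (1, 3), (2, 3), (2, 2)]
No H-H contacts found.

Answer: 0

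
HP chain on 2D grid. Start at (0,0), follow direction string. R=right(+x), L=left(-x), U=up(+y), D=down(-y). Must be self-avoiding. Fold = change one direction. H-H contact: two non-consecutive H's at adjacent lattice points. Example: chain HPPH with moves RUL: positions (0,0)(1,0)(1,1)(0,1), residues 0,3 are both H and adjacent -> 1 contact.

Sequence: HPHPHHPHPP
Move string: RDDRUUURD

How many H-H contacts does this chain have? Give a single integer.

Positions: [(0, 0), (1, 0), (1, -1), (1, -2), (2, -2), (2, -1), (2, 0), (2, 1), (3, 1), (3, 0)]
H-H contact: residue 2 @(1,-1) - residue 5 @(2, -1)

Answer: 1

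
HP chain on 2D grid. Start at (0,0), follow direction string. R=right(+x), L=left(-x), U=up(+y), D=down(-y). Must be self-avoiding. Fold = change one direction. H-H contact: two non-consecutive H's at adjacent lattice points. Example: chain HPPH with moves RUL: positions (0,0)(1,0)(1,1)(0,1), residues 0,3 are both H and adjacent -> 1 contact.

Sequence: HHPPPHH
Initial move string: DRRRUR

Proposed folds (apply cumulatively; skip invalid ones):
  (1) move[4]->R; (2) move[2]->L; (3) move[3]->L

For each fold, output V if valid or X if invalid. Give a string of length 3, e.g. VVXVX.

Initial: DRRRUR -> [(0, 0), (0, -1), (1, -1), (2, -1), (3, -1), (3, 0), (4, 0)]
Fold 1: move[4]->R => DRRRRR VALID
Fold 2: move[2]->L => DRLRRR INVALID (collision), skipped
Fold 3: move[3]->L => DRRLRR INVALID (collision), skipped

Answer: VXX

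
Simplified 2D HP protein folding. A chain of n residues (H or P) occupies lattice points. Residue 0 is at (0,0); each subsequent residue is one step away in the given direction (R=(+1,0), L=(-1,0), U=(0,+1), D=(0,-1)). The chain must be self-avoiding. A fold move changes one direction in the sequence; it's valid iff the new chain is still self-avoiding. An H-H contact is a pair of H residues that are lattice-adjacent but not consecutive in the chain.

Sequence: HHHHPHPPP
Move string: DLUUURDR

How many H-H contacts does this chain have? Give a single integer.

Answer: 1

Derivation:
Positions: [(0, 0), (0, -1), (-1, -1), (-1, 0), (-1, 1), (-1, 2), (0, 2), (0, 1), (1, 1)]
H-H contact: residue 0 @(0,0) - residue 3 @(-1, 0)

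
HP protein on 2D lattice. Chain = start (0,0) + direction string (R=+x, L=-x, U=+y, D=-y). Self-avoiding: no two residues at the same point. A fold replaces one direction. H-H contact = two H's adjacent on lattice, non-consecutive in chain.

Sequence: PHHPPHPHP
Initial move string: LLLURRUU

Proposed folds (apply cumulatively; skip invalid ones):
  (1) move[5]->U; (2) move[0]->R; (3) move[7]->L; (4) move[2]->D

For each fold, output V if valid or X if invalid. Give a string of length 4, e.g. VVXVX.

Initial: LLLURRUU -> [(0, 0), (-1, 0), (-2, 0), (-3, 0), (-3, 1), (-2, 1), (-1, 1), (-1, 2), (-1, 3)]
Fold 1: move[5]->U => LLLURUUU VALID
Fold 2: move[0]->R => RLLURUUU INVALID (collision), skipped
Fold 3: move[7]->L => LLLURUUL VALID
Fold 4: move[2]->D => LLDURUUL INVALID (collision), skipped

Answer: VXVX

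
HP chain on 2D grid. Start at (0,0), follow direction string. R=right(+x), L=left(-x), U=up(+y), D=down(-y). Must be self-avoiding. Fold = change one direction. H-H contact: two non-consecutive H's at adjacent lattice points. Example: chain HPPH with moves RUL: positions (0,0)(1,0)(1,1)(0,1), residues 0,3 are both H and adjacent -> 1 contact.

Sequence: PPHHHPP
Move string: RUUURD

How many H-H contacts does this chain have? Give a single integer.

Positions: [(0, 0), (1, 0), (1, 1), (1, 2), (1, 3), (2, 3), (2, 2)]
No H-H contacts found.

Answer: 0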